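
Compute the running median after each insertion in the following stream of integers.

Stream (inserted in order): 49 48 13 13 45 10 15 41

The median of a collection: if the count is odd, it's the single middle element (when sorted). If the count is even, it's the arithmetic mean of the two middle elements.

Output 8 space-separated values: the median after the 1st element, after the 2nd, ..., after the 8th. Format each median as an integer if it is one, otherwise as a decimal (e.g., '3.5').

Answer: 49 48.5 48 30.5 45 29 15 28

Derivation:
Step 1: insert 49 -> lo=[49] (size 1, max 49) hi=[] (size 0) -> median=49
Step 2: insert 48 -> lo=[48] (size 1, max 48) hi=[49] (size 1, min 49) -> median=48.5
Step 3: insert 13 -> lo=[13, 48] (size 2, max 48) hi=[49] (size 1, min 49) -> median=48
Step 4: insert 13 -> lo=[13, 13] (size 2, max 13) hi=[48, 49] (size 2, min 48) -> median=30.5
Step 5: insert 45 -> lo=[13, 13, 45] (size 3, max 45) hi=[48, 49] (size 2, min 48) -> median=45
Step 6: insert 10 -> lo=[10, 13, 13] (size 3, max 13) hi=[45, 48, 49] (size 3, min 45) -> median=29
Step 7: insert 15 -> lo=[10, 13, 13, 15] (size 4, max 15) hi=[45, 48, 49] (size 3, min 45) -> median=15
Step 8: insert 41 -> lo=[10, 13, 13, 15] (size 4, max 15) hi=[41, 45, 48, 49] (size 4, min 41) -> median=28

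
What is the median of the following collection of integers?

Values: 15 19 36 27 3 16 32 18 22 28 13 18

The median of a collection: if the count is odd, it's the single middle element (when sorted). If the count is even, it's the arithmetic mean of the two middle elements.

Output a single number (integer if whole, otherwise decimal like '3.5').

Step 1: insert 15 -> lo=[15] (size 1, max 15) hi=[] (size 0) -> median=15
Step 2: insert 19 -> lo=[15] (size 1, max 15) hi=[19] (size 1, min 19) -> median=17
Step 3: insert 36 -> lo=[15, 19] (size 2, max 19) hi=[36] (size 1, min 36) -> median=19
Step 4: insert 27 -> lo=[15, 19] (size 2, max 19) hi=[27, 36] (size 2, min 27) -> median=23
Step 5: insert 3 -> lo=[3, 15, 19] (size 3, max 19) hi=[27, 36] (size 2, min 27) -> median=19
Step 6: insert 16 -> lo=[3, 15, 16] (size 3, max 16) hi=[19, 27, 36] (size 3, min 19) -> median=17.5
Step 7: insert 32 -> lo=[3, 15, 16, 19] (size 4, max 19) hi=[27, 32, 36] (size 3, min 27) -> median=19
Step 8: insert 18 -> lo=[3, 15, 16, 18] (size 4, max 18) hi=[19, 27, 32, 36] (size 4, min 19) -> median=18.5
Step 9: insert 22 -> lo=[3, 15, 16, 18, 19] (size 5, max 19) hi=[22, 27, 32, 36] (size 4, min 22) -> median=19
Step 10: insert 28 -> lo=[3, 15, 16, 18, 19] (size 5, max 19) hi=[22, 27, 28, 32, 36] (size 5, min 22) -> median=20.5
Step 11: insert 13 -> lo=[3, 13, 15, 16, 18, 19] (size 6, max 19) hi=[22, 27, 28, 32, 36] (size 5, min 22) -> median=19
Step 12: insert 18 -> lo=[3, 13, 15, 16, 18, 18] (size 6, max 18) hi=[19, 22, 27, 28, 32, 36] (size 6, min 19) -> median=18.5

Answer: 18.5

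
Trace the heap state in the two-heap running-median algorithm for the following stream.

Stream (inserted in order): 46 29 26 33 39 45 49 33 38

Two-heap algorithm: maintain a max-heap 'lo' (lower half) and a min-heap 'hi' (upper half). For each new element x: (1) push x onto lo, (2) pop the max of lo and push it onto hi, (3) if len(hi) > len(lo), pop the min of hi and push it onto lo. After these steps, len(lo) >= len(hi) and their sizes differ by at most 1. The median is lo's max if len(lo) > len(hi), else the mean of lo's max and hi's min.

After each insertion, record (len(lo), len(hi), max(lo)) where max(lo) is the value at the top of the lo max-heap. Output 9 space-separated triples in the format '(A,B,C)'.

Answer: (1,0,46) (1,1,29) (2,1,29) (2,2,29) (3,2,33) (3,3,33) (4,3,39) (4,4,33) (5,4,38)

Derivation:
Step 1: insert 46 -> lo=[46] hi=[] -> (len(lo)=1, len(hi)=0, max(lo)=46)
Step 2: insert 29 -> lo=[29] hi=[46] -> (len(lo)=1, len(hi)=1, max(lo)=29)
Step 3: insert 26 -> lo=[26, 29] hi=[46] -> (len(lo)=2, len(hi)=1, max(lo)=29)
Step 4: insert 33 -> lo=[26, 29] hi=[33, 46] -> (len(lo)=2, len(hi)=2, max(lo)=29)
Step 5: insert 39 -> lo=[26, 29, 33] hi=[39, 46] -> (len(lo)=3, len(hi)=2, max(lo)=33)
Step 6: insert 45 -> lo=[26, 29, 33] hi=[39, 45, 46] -> (len(lo)=3, len(hi)=3, max(lo)=33)
Step 7: insert 49 -> lo=[26, 29, 33, 39] hi=[45, 46, 49] -> (len(lo)=4, len(hi)=3, max(lo)=39)
Step 8: insert 33 -> lo=[26, 29, 33, 33] hi=[39, 45, 46, 49] -> (len(lo)=4, len(hi)=4, max(lo)=33)
Step 9: insert 38 -> lo=[26, 29, 33, 33, 38] hi=[39, 45, 46, 49] -> (len(lo)=5, len(hi)=4, max(lo)=38)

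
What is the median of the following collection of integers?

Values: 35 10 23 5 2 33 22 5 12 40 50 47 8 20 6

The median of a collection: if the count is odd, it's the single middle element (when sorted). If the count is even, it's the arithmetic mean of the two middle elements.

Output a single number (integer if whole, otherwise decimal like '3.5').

Step 1: insert 35 -> lo=[35] (size 1, max 35) hi=[] (size 0) -> median=35
Step 2: insert 10 -> lo=[10] (size 1, max 10) hi=[35] (size 1, min 35) -> median=22.5
Step 3: insert 23 -> lo=[10, 23] (size 2, max 23) hi=[35] (size 1, min 35) -> median=23
Step 4: insert 5 -> lo=[5, 10] (size 2, max 10) hi=[23, 35] (size 2, min 23) -> median=16.5
Step 5: insert 2 -> lo=[2, 5, 10] (size 3, max 10) hi=[23, 35] (size 2, min 23) -> median=10
Step 6: insert 33 -> lo=[2, 5, 10] (size 3, max 10) hi=[23, 33, 35] (size 3, min 23) -> median=16.5
Step 7: insert 22 -> lo=[2, 5, 10, 22] (size 4, max 22) hi=[23, 33, 35] (size 3, min 23) -> median=22
Step 8: insert 5 -> lo=[2, 5, 5, 10] (size 4, max 10) hi=[22, 23, 33, 35] (size 4, min 22) -> median=16
Step 9: insert 12 -> lo=[2, 5, 5, 10, 12] (size 5, max 12) hi=[22, 23, 33, 35] (size 4, min 22) -> median=12
Step 10: insert 40 -> lo=[2, 5, 5, 10, 12] (size 5, max 12) hi=[22, 23, 33, 35, 40] (size 5, min 22) -> median=17
Step 11: insert 50 -> lo=[2, 5, 5, 10, 12, 22] (size 6, max 22) hi=[23, 33, 35, 40, 50] (size 5, min 23) -> median=22
Step 12: insert 47 -> lo=[2, 5, 5, 10, 12, 22] (size 6, max 22) hi=[23, 33, 35, 40, 47, 50] (size 6, min 23) -> median=22.5
Step 13: insert 8 -> lo=[2, 5, 5, 8, 10, 12, 22] (size 7, max 22) hi=[23, 33, 35, 40, 47, 50] (size 6, min 23) -> median=22
Step 14: insert 20 -> lo=[2, 5, 5, 8, 10, 12, 20] (size 7, max 20) hi=[22, 23, 33, 35, 40, 47, 50] (size 7, min 22) -> median=21
Step 15: insert 6 -> lo=[2, 5, 5, 6, 8, 10, 12, 20] (size 8, max 20) hi=[22, 23, 33, 35, 40, 47, 50] (size 7, min 22) -> median=20

Answer: 20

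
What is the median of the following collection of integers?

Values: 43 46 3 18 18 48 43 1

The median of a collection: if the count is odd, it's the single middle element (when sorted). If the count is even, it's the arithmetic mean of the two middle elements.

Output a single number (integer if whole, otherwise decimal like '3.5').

Answer: 30.5

Derivation:
Step 1: insert 43 -> lo=[43] (size 1, max 43) hi=[] (size 0) -> median=43
Step 2: insert 46 -> lo=[43] (size 1, max 43) hi=[46] (size 1, min 46) -> median=44.5
Step 3: insert 3 -> lo=[3, 43] (size 2, max 43) hi=[46] (size 1, min 46) -> median=43
Step 4: insert 18 -> lo=[3, 18] (size 2, max 18) hi=[43, 46] (size 2, min 43) -> median=30.5
Step 5: insert 18 -> lo=[3, 18, 18] (size 3, max 18) hi=[43, 46] (size 2, min 43) -> median=18
Step 6: insert 48 -> lo=[3, 18, 18] (size 3, max 18) hi=[43, 46, 48] (size 3, min 43) -> median=30.5
Step 7: insert 43 -> lo=[3, 18, 18, 43] (size 4, max 43) hi=[43, 46, 48] (size 3, min 43) -> median=43
Step 8: insert 1 -> lo=[1, 3, 18, 18] (size 4, max 18) hi=[43, 43, 46, 48] (size 4, min 43) -> median=30.5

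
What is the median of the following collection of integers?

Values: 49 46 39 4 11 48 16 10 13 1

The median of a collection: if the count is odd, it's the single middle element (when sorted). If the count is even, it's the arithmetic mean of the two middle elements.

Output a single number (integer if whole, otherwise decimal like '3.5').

Step 1: insert 49 -> lo=[49] (size 1, max 49) hi=[] (size 0) -> median=49
Step 2: insert 46 -> lo=[46] (size 1, max 46) hi=[49] (size 1, min 49) -> median=47.5
Step 3: insert 39 -> lo=[39, 46] (size 2, max 46) hi=[49] (size 1, min 49) -> median=46
Step 4: insert 4 -> lo=[4, 39] (size 2, max 39) hi=[46, 49] (size 2, min 46) -> median=42.5
Step 5: insert 11 -> lo=[4, 11, 39] (size 3, max 39) hi=[46, 49] (size 2, min 46) -> median=39
Step 6: insert 48 -> lo=[4, 11, 39] (size 3, max 39) hi=[46, 48, 49] (size 3, min 46) -> median=42.5
Step 7: insert 16 -> lo=[4, 11, 16, 39] (size 4, max 39) hi=[46, 48, 49] (size 3, min 46) -> median=39
Step 8: insert 10 -> lo=[4, 10, 11, 16] (size 4, max 16) hi=[39, 46, 48, 49] (size 4, min 39) -> median=27.5
Step 9: insert 13 -> lo=[4, 10, 11, 13, 16] (size 5, max 16) hi=[39, 46, 48, 49] (size 4, min 39) -> median=16
Step 10: insert 1 -> lo=[1, 4, 10, 11, 13] (size 5, max 13) hi=[16, 39, 46, 48, 49] (size 5, min 16) -> median=14.5

Answer: 14.5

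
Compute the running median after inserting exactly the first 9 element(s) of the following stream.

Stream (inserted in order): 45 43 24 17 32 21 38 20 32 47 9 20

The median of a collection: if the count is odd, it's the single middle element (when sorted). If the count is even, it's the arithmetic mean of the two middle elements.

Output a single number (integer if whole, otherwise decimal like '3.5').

Answer: 32

Derivation:
Step 1: insert 45 -> lo=[45] (size 1, max 45) hi=[] (size 0) -> median=45
Step 2: insert 43 -> lo=[43] (size 1, max 43) hi=[45] (size 1, min 45) -> median=44
Step 3: insert 24 -> lo=[24, 43] (size 2, max 43) hi=[45] (size 1, min 45) -> median=43
Step 4: insert 17 -> lo=[17, 24] (size 2, max 24) hi=[43, 45] (size 2, min 43) -> median=33.5
Step 5: insert 32 -> lo=[17, 24, 32] (size 3, max 32) hi=[43, 45] (size 2, min 43) -> median=32
Step 6: insert 21 -> lo=[17, 21, 24] (size 3, max 24) hi=[32, 43, 45] (size 3, min 32) -> median=28
Step 7: insert 38 -> lo=[17, 21, 24, 32] (size 4, max 32) hi=[38, 43, 45] (size 3, min 38) -> median=32
Step 8: insert 20 -> lo=[17, 20, 21, 24] (size 4, max 24) hi=[32, 38, 43, 45] (size 4, min 32) -> median=28
Step 9: insert 32 -> lo=[17, 20, 21, 24, 32] (size 5, max 32) hi=[32, 38, 43, 45] (size 4, min 32) -> median=32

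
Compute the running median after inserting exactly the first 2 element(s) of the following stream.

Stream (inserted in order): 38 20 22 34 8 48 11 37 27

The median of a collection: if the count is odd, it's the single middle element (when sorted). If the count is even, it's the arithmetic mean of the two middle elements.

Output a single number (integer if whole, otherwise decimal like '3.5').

Step 1: insert 38 -> lo=[38] (size 1, max 38) hi=[] (size 0) -> median=38
Step 2: insert 20 -> lo=[20] (size 1, max 20) hi=[38] (size 1, min 38) -> median=29

Answer: 29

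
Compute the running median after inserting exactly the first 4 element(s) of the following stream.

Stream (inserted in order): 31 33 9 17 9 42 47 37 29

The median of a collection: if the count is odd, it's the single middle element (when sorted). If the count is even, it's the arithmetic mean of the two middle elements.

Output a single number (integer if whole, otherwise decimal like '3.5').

Answer: 24

Derivation:
Step 1: insert 31 -> lo=[31] (size 1, max 31) hi=[] (size 0) -> median=31
Step 2: insert 33 -> lo=[31] (size 1, max 31) hi=[33] (size 1, min 33) -> median=32
Step 3: insert 9 -> lo=[9, 31] (size 2, max 31) hi=[33] (size 1, min 33) -> median=31
Step 4: insert 17 -> lo=[9, 17] (size 2, max 17) hi=[31, 33] (size 2, min 31) -> median=24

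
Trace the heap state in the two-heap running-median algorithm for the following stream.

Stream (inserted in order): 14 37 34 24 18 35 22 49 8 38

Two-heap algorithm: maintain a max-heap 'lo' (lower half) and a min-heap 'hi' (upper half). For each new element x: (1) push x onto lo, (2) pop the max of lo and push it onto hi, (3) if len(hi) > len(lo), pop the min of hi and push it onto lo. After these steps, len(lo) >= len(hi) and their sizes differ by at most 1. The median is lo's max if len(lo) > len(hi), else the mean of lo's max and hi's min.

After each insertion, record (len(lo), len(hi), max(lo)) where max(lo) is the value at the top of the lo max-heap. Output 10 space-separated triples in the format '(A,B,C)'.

Step 1: insert 14 -> lo=[14] hi=[] -> (len(lo)=1, len(hi)=0, max(lo)=14)
Step 2: insert 37 -> lo=[14] hi=[37] -> (len(lo)=1, len(hi)=1, max(lo)=14)
Step 3: insert 34 -> lo=[14, 34] hi=[37] -> (len(lo)=2, len(hi)=1, max(lo)=34)
Step 4: insert 24 -> lo=[14, 24] hi=[34, 37] -> (len(lo)=2, len(hi)=2, max(lo)=24)
Step 5: insert 18 -> lo=[14, 18, 24] hi=[34, 37] -> (len(lo)=3, len(hi)=2, max(lo)=24)
Step 6: insert 35 -> lo=[14, 18, 24] hi=[34, 35, 37] -> (len(lo)=3, len(hi)=3, max(lo)=24)
Step 7: insert 22 -> lo=[14, 18, 22, 24] hi=[34, 35, 37] -> (len(lo)=4, len(hi)=3, max(lo)=24)
Step 8: insert 49 -> lo=[14, 18, 22, 24] hi=[34, 35, 37, 49] -> (len(lo)=4, len(hi)=4, max(lo)=24)
Step 9: insert 8 -> lo=[8, 14, 18, 22, 24] hi=[34, 35, 37, 49] -> (len(lo)=5, len(hi)=4, max(lo)=24)
Step 10: insert 38 -> lo=[8, 14, 18, 22, 24] hi=[34, 35, 37, 38, 49] -> (len(lo)=5, len(hi)=5, max(lo)=24)

Answer: (1,0,14) (1,1,14) (2,1,34) (2,2,24) (3,2,24) (3,3,24) (4,3,24) (4,4,24) (5,4,24) (5,5,24)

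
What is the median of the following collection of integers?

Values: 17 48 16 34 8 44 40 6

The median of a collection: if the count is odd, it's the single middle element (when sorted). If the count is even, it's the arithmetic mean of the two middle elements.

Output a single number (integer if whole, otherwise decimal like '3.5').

Step 1: insert 17 -> lo=[17] (size 1, max 17) hi=[] (size 0) -> median=17
Step 2: insert 48 -> lo=[17] (size 1, max 17) hi=[48] (size 1, min 48) -> median=32.5
Step 3: insert 16 -> lo=[16, 17] (size 2, max 17) hi=[48] (size 1, min 48) -> median=17
Step 4: insert 34 -> lo=[16, 17] (size 2, max 17) hi=[34, 48] (size 2, min 34) -> median=25.5
Step 5: insert 8 -> lo=[8, 16, 17] (size 3, max 17) hi=[34, 48] (size 2, min 34) -> median=17
Step 6: insert 44 -> lo=[8, 16, 17] (size 3, max 17) hi=[34, 44, 48] (size 3, min 34) -> median=25.5
Step 7: insert 40 -> lo=[8, 16, 17, 34] (size 4, max 34) hi=[40, 44, 48] (size 3, min 40) -> median=34
Step 8: insert 6 -> lo=[6, 8, 16, 17] (size 4, max 17) hi=[34, 40, 44, 48] (size 4, min 34) -> median=25.5

Answer: 25.5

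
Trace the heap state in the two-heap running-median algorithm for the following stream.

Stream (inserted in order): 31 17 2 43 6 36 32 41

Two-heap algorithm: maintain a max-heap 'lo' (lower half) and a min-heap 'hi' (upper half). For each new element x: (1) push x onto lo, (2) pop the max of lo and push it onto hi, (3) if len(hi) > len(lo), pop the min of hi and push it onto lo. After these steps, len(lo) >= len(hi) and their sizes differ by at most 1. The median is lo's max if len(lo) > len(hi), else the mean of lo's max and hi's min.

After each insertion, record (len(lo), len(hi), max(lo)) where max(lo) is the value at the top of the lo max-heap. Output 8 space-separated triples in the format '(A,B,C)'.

Step 1: insert 31 -> lo=[31] hi=[] -> (len(lo)=1, len(hi)=0, max(lo)=31)
Step 2: insert 17 -> lo=[17] hi=[31] -> (len(lo)=1, len(hi)=1, max(lo)=17)
Step 3: insert 2 -> lo=[2, 17] hi=[31] -> (len(lo)=2, len(hi)=1, max(lo)=17)
Step 4: insert 43 -> lo=[2, 17] hi=[31, 43] -> (len(lo)=2, len(hi)=2, max(lo)=17)
Step 5: insert 6 -> lo=[2, 6, 17] hi=[31, 43] -> (len(lo)=3, len(hi)=2, max(lo)=17)
Step 6: insert 36 -> lo=[2, 6, 17] hi=[31, 36, 43] -> (len(lo)=3, len(hi)=3, max(lo)=17)
Step 7: insert 32 -> lo=[2, 6, 17, 31] hi=[32, 36, 43] -> (len(lo)=4, len(hi)=3, max(lo)=31)
Step 8: insert 41 -> lo=[2, 6, 17, 31] hi=[32, 36, 41, 43] -> (len(lo)=4, len(hi)=4, max(lo)=31)

Answer: (1,0,31) (1,1,17) (2,1,17) (2,2,17) (3,2,17) (3,3,17) (4,3,31) (4,4,31)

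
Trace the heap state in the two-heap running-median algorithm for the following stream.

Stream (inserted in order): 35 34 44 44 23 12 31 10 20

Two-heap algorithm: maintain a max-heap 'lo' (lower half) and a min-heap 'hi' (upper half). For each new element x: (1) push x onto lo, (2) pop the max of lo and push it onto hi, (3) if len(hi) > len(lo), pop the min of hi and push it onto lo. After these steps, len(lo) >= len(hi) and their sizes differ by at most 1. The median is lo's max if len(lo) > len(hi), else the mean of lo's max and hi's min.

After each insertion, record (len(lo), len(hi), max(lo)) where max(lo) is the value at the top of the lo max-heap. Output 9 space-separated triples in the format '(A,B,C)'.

Step 1: insert 35 -> lo=[35] hi=[] -> (len(lo)=1, len(hi)=0, max(lo)=35)
Step 2: insert 34 -> lo=[34] hi=[35] -> (len(lo)=1, len(hi)=1, max(lo)=34)
Step 3: insert 44 -> lo=[34, 35] hi=[44] -> (len(lo)=2, len(hi)=1, max(lo)=35)
Step 4: insert 44 -> lo=[34, 35] hi=[44, 44] -> (len(lo)=2, len(hi)=2, max(lo)=35)
Step 5: insert 23 -> lo=[23, 34, 35] hi=[44, 44] -> (len(lo)=3, len(hi)=2, max(lo)=35)
Step 6: insert 12 -> lo=[12, 23, 34] hi=[35, 44, 44] -> (len(lo)=3, len(hi)=3, max(lo)=34)
Step 7: insert 31 -> lo=[12, 23, 31, 34] hi=[35, 44, 44] -> (len(lo)=4, len(hi)=3, max(lo)=34)
Step 8: insert 10 -> lo=[10, 12, 23, 31] hi=[34, 35, 44, 44] -> (len(lo)=4, len(hi)=4, max(lo)=31)
Step 9: insert 20 -> lo=[10, 12, 20, 23, 31] hi=[34, 35, 44, 44] -> (len(lo)=5, len(hi)=4, max(lo)=31)

Answer: (1,0,35) (1,1,34) (2,1,35) (2,2,35) (3,2,35) (3,3,34) (4,3,34) (4,4,31) (5,4,31)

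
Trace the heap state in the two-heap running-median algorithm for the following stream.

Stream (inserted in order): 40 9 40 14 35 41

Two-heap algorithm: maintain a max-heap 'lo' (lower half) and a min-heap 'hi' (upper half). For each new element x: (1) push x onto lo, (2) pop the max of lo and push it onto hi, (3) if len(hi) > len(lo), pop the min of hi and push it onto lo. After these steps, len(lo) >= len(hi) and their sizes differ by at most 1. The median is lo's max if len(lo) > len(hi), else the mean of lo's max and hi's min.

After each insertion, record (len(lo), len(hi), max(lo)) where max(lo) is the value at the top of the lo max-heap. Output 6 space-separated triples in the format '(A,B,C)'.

Step 1: insert 40 -> lo=[40] hi=[] -> (len(lo)=1, len(hi)=0, max(lo)=40)
Step 2: insert 9 -> lo=[9] hi=[40] -> (len(lo)=1, len(hi)=1, max(lo)=9)
Step 3: insert 40 -> lo=[9, 40] hi=[40] -> (len(lo)=2, len(hi)=1, max(lo)=40)
Step 4: insert 14 -> lo=[9, 14] hi=[40, 40] -> (len(lo)=2, len(hi)=2, max(lo)=14)
Step 5: insert 35 -> lo=[9, 14, 35] hi=[40, 40] -> (len(lo)=3, len(hi)=2, max(lo)=35)
Step 6: insert 41 -> lo=[9, 14, 35] hi=[40, 40, 41] -> (len(lo)=3, len(hi)=3, max(lo)=35)

Answer: (1,0,40) (1,1,9) (2,1,40) (2,2,14) (3,2,35) (3,3,35)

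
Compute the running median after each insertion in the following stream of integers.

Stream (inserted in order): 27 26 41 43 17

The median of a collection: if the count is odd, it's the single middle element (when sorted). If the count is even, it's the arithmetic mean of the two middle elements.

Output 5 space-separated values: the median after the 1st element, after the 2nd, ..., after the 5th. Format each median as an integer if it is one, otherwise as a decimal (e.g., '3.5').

Step 1: insert 27 -> lo=[27] (size 1, max 27) hi=[] (size 0) -> median=27
Step 2: insert 26 -> lo=[26] (size 1, max 26) hi=[27] (size 1, min 27) -> median=26.5
Step 3: insert 41 -> lo=[26, 27] (size 2, max 27) hi=[41] (size 1, min 41) -> median=27
Step 4: insert 43 -> lo=[26, 27] (size 2, max 27) hi=[41, 43] (size 2, min 41) -> median=34
Step 5: insert 17 -> lo=[17, 26, 27] (size 3, max 27) hi=[41, 43] (size 2, min 41) -> median=27

Answer: 27 26.5 27 34 27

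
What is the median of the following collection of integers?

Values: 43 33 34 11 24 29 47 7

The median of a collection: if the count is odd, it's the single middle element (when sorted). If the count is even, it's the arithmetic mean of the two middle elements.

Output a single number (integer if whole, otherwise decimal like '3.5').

Step 1: insert 43 -> lo=[43] (size 1, max 43) hi=[] (size 0) -> median=43
Step 2: insert 33 -> lo=[33] (size 1, max 33) hi=[43] (size 1, min 43) -> median=38
Step 3: insert 34 -> lo=[33, 34] (size 2, max 34) hi=[43] (size 1, min 43) -> median=34
Step 4: insert 11 -> lo=[11, 33] (size 2, max 33) hi=[34, 43] (size 2, min 34) -> median=33.5
Step 5: insert 24 -> lo=[11, 24, 33] (size 3, max 33) hi=[34, 43] (size 2, min 34) -> median=33
Step 6: insert 29 -> lo=[11, 24, 29] (size 3, max 29) hi=[33, 34, 43] (size 3, min 33) -> median=31
Step 7: insert 47 -> lo=[11, 24, 29, 33] (size 4, max 33) hi=[34, 43, 47] (size 3, min 34) -> median=33
Step 8: insert 7 -> lo=[7, 11, 24, 29] (size 4, max 29) hi=[33, 34, 43, 47] (size 4, min 33) -> median=31

Answer: 31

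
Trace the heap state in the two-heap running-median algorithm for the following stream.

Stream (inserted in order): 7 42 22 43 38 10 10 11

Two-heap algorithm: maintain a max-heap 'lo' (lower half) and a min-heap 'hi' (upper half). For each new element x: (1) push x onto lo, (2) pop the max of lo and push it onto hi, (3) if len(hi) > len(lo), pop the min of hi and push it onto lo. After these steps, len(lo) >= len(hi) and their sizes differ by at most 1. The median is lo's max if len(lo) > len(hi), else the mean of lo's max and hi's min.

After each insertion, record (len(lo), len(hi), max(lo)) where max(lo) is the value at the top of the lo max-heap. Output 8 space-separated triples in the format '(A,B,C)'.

Step 1: insert 7 -> lo=[7] hi=[] -> (len(lo)=1, len(hi)=0, max(lo)=7)
Step 2: insert 42 -> lo=[7] hi=[42] -> (len(lo)=1, len(hi)=1, max(lo)=7)
Step 3: insert 22 -> lo=[7, 22] hi=[42] -> (len(lo)=2, len(hi)=1, max(lo)=22)
Step 4: insert 43 -> lo=[7, 22] hi=[42, 43] -> (len(lo)=2, len(hi)=2, max(lo)=22)
Step 5: insert 38 -> lo=[7, 22, 38] hi=[42, 43] -> (len(lo)=3, len(hi)=2, max(lo)=38)
Step 6: insert 10 -> lo=[7, 10, 22] hi=[38, 42, 43] -> (len(lo)=3, len(hi)=3, max(lo)=22)
Step 7: insert 10 -> lo=[7, 10, 10, 22] hi=[38, 42, 43] -> (len(lo)=4, len(hi)=3, max(lo)=22)
Step 8: insert 11 -> lo=[7, 10, 10, 11] hi=[22, 38, 42, 43] -> (len(lo)=4, len(hi)=4, max(lo)=11)

Answer: (1,0,7) (1,1,7) (2,1,22) (2,2,22) (3,2,38) (3,3,22) (4,3,22) (4,4,11)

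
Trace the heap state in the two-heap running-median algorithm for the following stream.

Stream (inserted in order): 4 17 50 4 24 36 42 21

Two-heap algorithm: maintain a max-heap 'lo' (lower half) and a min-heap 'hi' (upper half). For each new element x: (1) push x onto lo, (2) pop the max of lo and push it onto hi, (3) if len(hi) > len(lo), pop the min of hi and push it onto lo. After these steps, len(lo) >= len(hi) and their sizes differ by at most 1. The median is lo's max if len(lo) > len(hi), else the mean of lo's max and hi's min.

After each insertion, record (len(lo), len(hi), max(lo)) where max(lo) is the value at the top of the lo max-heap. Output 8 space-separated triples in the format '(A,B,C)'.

Answer: (1,0,4) (1,1,4) (2,1,17) (2,2,4) (3,2,17) (3,3,17) (4,3,24) (4,4,21)

Derivation:
Step 1: insert 4 -> lo=[4] hi=[] -> (len(lo)=1, len(hi)=0, max(lo)=4)
Step 2: insert 17 -> lo=[4] hi=[17] -> (len(lo)=1, len(hi)=1, max(lo)=4)
Step 3: insert 50 -> lo=[4, 17] hi=[50] -> (len(lo)=2, len(hi)=1, max(lo)=17)
Step 4: insert 4 -> lo=[4, 4] hi=[17, 50] -> (len(lo)=2, len(hi)=2, max(lo)=4)
Step 5: insert 24 -> lo=[4, 4, 17] hi=[24, 50] -> (len(lo)=3, len(hi)=2, max(lo)=17)
Step 6: insert 36 -> lo=[4, 4, 17] hi=[24, 36, 50] -> (len(lo)=3, len(hi)=3, max(lo)=17)
Step 7: insert 42 -> lo=[4, 4, 17, 24] hi=[36, 42, 50] -> (len(lo)=4, len(hi)=3, max(lo)=24)
Step 8: insert 21 -> lo=[4, 4, 17, 21] hi=[24, 36, 42, 50] -> (len(lo)=4, len(hi)=4, max(lo)=21)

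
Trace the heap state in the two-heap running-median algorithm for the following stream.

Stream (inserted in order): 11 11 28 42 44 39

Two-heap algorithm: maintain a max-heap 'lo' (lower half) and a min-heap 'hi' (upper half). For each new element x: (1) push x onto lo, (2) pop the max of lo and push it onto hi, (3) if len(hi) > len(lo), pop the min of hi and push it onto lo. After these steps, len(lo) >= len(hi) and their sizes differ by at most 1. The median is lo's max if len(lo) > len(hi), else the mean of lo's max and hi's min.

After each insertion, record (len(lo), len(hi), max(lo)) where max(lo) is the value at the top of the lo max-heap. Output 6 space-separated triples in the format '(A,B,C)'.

Step 1: insert 11 -> lo=[11] hi=[] -> (len(lo)=1, len(hi)=0, max(lo)=11)
Step 2: insert 11 -> lo=[11] hi=[11] -> (len(lo)=1, len(hi)=1, max(lo)=11)
Step 3: insert 28 -> lo=[11, 11] hi=[28] -> (len(lo)=2, len(hi)=1, max(lo)=11)
Step 4: insert 42 -> lo=[11, 11] hi=[28, 42] -> (len(lo)=2, len(hi)=2, max(lo)=11)
Step 5: insert 44 -> lo=[11, 11, 28] hi=[42, 44] -> (len(lo)=3, len(hi)=2, max(lo)=28)
Step 6: insert 39 -> lo=[11, 11, 28] hi=[39, 42, 44] -> (len(lo)=3, len(hi)=3, max(lo)=28)

Answer: (1,0,11) (1,1,11) (2,1,11) (2,2,11) (3,2,28) (3,3,28)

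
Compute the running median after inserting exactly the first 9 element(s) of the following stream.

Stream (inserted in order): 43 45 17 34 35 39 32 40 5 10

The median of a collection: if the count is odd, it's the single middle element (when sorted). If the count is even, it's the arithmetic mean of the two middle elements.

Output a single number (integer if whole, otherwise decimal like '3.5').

Step 1: insert 43 -> lo=[43] (size 1, max 43) hi=[] (size 0) -> median=43
Step 2: insert 45 -> lo=[43] (size 1, max 43) hi=[45] (size 1, min 45) -> median=44
Step 3: insert 17 -> lo=[17, 43] (size 2, max 43) hi=[45] (size 1, min 45) -> median=43
Step 4: insert 34 -> lo=[17, 34] (size 2, max 34) hi=[43, 45] (size 2, min 43) -> median=38.5
Step 5: insert 35 -> lo=[17, 34, 35] (size 3, max 35) hi=[43, 45] (size 2, min 43) -> median=35
Step 6: insert 39 -> lo=[17, 34, 35] (size 3, max 35) hi=[39, 43, 45] (size 3, min 39) -> median=37
Step 7: insert 32 -> lo=[17, 32, 34, 35] (size 4, max 35) hi=[39, 43, 45] (size 3, min 39) -> median=35
Step 8: insert 40 -> lo=[17, 32, 34, 35] (size 4, max 35) hi=[39, 40, 43, 45] (size 4, min 39) -> median=37
Step 9: insert 5 -> lo=[5, 17, 32, 34, 35] (size 5, max 35) hi=[39, 40, 43, 45] (size 4, min 39) -> median=35

Answer: 35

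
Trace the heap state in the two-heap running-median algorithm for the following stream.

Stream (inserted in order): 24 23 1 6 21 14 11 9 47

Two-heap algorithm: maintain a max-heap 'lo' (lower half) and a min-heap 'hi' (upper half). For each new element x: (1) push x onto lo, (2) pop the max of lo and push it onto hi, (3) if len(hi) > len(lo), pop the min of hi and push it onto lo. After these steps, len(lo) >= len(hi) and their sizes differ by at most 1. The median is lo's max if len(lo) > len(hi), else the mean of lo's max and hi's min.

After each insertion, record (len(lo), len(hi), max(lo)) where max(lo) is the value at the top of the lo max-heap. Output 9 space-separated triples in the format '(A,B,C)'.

Answer: (1,0,24) (1,1,23) (2,1,23) (2,2,6) (3,2,21) (3,3,14) (4,3,14) (4,4,11) (5,4,14)

Derivation:
Step 1: insert 24 -> lo=[24] hi=[] -> (len(lo)=1, len(hi)=0, max(lo)=24)
Step 2: insert 23 -> lo=[23] hi=[24] -> (len(lo)=1, len(hi)=1, max(lo)=23)
Step 3: insert 1 -> lo=[1, 23] hi=[24] -> (len(lo)=2, len(hi)=1, max(lo)=23)
Step 4: insert 6 -> lo=[1, 6] hi=[23, 24] -> (len(lo)=2, len(hi)=2, max(lo)=6)
Step 5: insert 21 -> lo=[1, 6, 21] hi=[23, 24] -> (len(lo)=3, len(hi)=2, max(lo)=21)
Step 6: insert 14 -> lo=[1, 6, 14] hi=[21, 23, 24] -> (len(lo)=3, len(hi)=3, max(lo)=14)
Step 7: insert 11 -> lo=[1, 6, 11, 14] hi=[21, 23, 24] -> (len(lo)=4, len(hi)=3, max(lo)=14)
Step 8: insert 9 -> lo=[1, 6, 9, 11] hi=[14, 21, 23, 24] -> (len(lo)=4, len(hi)=4, max(lo)=11)
Step 9: insert 47 -> lo=[1, 6, 9, 11, 14] hi=[21, 23, 24, 47] -> (len(lo)=5, len(hi)=4, max(lo)=14)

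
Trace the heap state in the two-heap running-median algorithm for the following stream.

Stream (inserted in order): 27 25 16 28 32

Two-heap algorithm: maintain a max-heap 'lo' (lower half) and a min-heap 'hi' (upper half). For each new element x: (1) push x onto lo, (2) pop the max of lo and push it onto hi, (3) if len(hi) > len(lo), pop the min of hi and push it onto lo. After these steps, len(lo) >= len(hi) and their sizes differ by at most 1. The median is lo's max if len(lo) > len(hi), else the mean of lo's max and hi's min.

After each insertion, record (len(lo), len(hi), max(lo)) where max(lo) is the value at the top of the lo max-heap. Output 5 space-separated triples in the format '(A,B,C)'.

Answer: (1,0,27) (1,1,25) (2,1,25) (2,2,25) (3,2,27)

Derivation:
Step 1: insert 27 -> lo=[27] hi=[] -> (len(lo)=1, len(hi)=0, max(lo)=27)
Step 2: insert 25 -> lo=[25] hi=[27] -> (len(lo)=1, len(hi)=1, max(lo)=25)
Step 3: insert 16 -> lo=[16, 25] hi=[27] -> (len(lo)=2, len(hi)=1, max(lo)=25)
Step 4: insert 28 -> lo=[16, 25] hi=[27, 28] -> (len(lo)=2, len(hi)=2, max(lo)=25)
Step 5: insert 32 -> lo=[16, 25, 27] hi=[28, 32] -> (len(lo)=3, len(hi)=2, max(lo)=27)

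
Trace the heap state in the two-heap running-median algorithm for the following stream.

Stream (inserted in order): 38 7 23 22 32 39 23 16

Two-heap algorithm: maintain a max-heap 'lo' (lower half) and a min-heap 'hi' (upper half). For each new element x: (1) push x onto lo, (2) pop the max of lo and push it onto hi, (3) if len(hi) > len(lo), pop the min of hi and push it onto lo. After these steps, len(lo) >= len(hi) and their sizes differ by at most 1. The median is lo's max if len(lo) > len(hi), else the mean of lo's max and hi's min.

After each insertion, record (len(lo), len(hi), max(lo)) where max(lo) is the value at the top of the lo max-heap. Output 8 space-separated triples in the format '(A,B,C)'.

Answer: (1,0,38) (1,1,7) (2,1,23) (2,2,22) (3,2,23) (3,3,23) (4,3,23) (4,4,23)

Derivation:
Step 1: insert 38 -> lo=[38] hi=[] -> (len(lo)=1, len(hi)=0, max(lo)=38)
Step 2: insert 7 -> lo=[7] hi=[38] -> (len(lo)=1, len(hi)=1, max(lo)=7)
Step 3: insert 23 -> lo=[7, 23] hi=[38] -> (len(lo)=2, len(hi)=1, max(lo)=23)
Step 4: insert 22 -> lo=[7, 22] hi=[23, 38] -> (len(lo)=2, len(hi)=2, max(lo)=22)
Step 5: insert 32 -> lo=[7, 22, 23] hi=[32, 38] -> (len(lo)=3, len(hi)=2, max(lo)=23)
Step 6: insert 39 -> lo=[7, 22, 23] hi=[32, 38, 39] -> (len(lo)=3, len(hi)=3, max(lo)=23)
Step 7: insert 23 -> lo=[7, 22, 23, 23] hi=[32, 38, 39] -> (len(lo)=4, len(hi)=3, max(lo)=23)
Step 8: insert 16 -> lo=[7, 16, 22, 23] hi=[23, 32, 38, 39] -> (len(lo)=4, len(hi)=4, max(lo)=23)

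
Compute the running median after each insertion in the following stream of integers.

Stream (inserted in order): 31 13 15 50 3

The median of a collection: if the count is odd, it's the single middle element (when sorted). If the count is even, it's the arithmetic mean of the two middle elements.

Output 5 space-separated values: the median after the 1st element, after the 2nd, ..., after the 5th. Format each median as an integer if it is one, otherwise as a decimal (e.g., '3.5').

Step 1: insert 31 -> lo=[31] (size 1, max 31) hi=[] (size 0) -> median=31
Step 2: insert 13 -> lo=[13] (size 1, max 13) hi=[31] (size 1, min 31) -> median=22
Step 3: insert 15 -> lo=[13, 15] (size 2, max 15) hi=[31] (size 1, min 31) -> median=15
Step 4: insert 50 -> lo=[13, 15] (size 2, max 15) hi=[31, 50] (size 2, min 31) -> median=23
Step 5: insert 3 -> lo=[3, 13, 15] (size 3, max 15) hi=[31, 50] (size 2, min 31) -> median=15

Answer: 31 22 15 23 15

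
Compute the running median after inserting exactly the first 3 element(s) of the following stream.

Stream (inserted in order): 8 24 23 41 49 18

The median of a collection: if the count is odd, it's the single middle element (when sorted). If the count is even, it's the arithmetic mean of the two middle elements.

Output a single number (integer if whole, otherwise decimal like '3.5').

Step 1: insert 8 -> lo=[8] (size 1, max 8) hi=[] (size 0) -> median=8
Step 2: insert 24 -> lo=[8] (size 1, max 8) hi=[24] (size 1, min 24) -> median=16
Step 3: insert 23 -> lo=[8, 23] (size 2, max 23) hi=[24] (size 1, min 24) -> median=23

Answer: 23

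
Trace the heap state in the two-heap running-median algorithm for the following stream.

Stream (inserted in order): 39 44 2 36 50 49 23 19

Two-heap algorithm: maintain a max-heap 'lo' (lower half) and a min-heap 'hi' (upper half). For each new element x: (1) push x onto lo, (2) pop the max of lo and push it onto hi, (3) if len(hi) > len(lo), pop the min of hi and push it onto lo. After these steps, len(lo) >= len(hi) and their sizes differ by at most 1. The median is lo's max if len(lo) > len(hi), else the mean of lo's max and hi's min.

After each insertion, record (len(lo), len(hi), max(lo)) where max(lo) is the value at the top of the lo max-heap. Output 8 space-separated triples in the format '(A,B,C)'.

Answer: (1,0,39) (1,1,39) (2,1,39) (2,2,36) (3,2,39) (3,3,39) (4,3,39) (4,4,36)

Derivation:
Step 1: insert 39 -> lo=[39] hi=[] -> (len(lo)=1, len(hi)=0, max(lo)=39)
Step 2: insert 44 -> lo=[39] hi=[44] -> (len(lo)=1, len(hi)=1, max(lo)=39)
Step 3: insert 2 -> lo=[2, 39] hi=[44] -> (len(lo)=2, len(hi)=1, max(lo)=39)
Step 4: insert 36 -> lo=[2, 36] hi=[39, 44] -> (len(lo)=2, len(hi)=2, max(lo)=36)
Step 5: insert 50 -> lo=[2, 36, 39] hi=[44, 50] -> (len(lo)=3, len(hi)=2, max(lo)=39)
Step 6: insert 49 -> lo=[2, 36, 39] hi=[44, 49, 50] -> (len(lo)=3, len(hi)=3, max(lo)=39)
Step 7: insert 23 -> lo=[2, 23, 36, 39] hi=[44, 49, 50] -> (len(lo)=4, len(hi)=3, max(lo)=39)
Step 8: insert 19 -> lo=[2, 19, 23, 36] hi=[39, 44, 49, 50] -> (len(lo)=4, len(hi)=4, max(lo)=36)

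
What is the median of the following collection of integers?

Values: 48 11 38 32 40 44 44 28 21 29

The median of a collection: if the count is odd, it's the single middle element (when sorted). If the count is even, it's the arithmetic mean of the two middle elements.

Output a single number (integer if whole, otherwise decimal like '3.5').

Step 1: insert 48 -> lo=[48] (size 1, max 48) hi=[] (size 0) -> median=48
Step 2: insert 11 -> lo=[11] (size 1, max 11) hi=[48] (size 1, min 48) -> median=29.5
Step 3: insert 38 -> lo=[11, 38] (size 2, max 38) hi=[48] (size 1, min 48) -> median=38
Step 4: insert 32 -> lo=[11, 32] (size 2, max 32) hi=[38, 48] (size 2, min 38) -> median=35
Step 5: insert 40 -> lo=[11, 32, 38] (size 3, max 38) hi=[40, 48] (size 2, min 40) -> median=38
Step 6: insert 44 -> lo=[11, 32, 38] (size 3, max 38) hi=[40, 44, 48] (size 3, min 40) -> median=39
Step 7: insert 44 -> lo=[11, 32, 38, 40] (size 4, max 40) hi=[44, 44, 48] (size 3, min 44) -> median=40
Step 8: insert 28 -> lo=[11, 28, 32, 38] (size 4, max 38) hi=[40, 44, 44, 48] (size 4, min 40) -> median=39
Step 9: insert 21 -> lo=[11, 21, 28, 32, 38] (size 5, max 38) hi=[40, 44, 44, 48] (size 4, min 40) -> median=38
Step 10: insert 29 -> lo=[11, 21, 28, 29, 32] (size 5, max 32) hi=[38, 40, 44, 44, 48] (size 5, min 38) -> median=35

Answer: 35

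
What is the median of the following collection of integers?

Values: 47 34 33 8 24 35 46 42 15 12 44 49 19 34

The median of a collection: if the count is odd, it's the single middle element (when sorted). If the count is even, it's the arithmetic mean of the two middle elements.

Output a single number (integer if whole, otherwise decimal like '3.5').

Step 1: insert 47 -> lo=[47] (size 1, max 47) hi=[] (size 0) -> median=47
Step 2: insert 34 -> lo=[34] (size 1, max 34) hi=[47] (size 1, min 47) -> median=40.5
Step 3: insert 33 -> lo=[33, 34] (size 2, max 34) hi=[47] (size 1, min 47) -> median=34
Step 4: insert 8 -> lo=[8, 33] (size 2, max 33) hi=[34, 47] (size 2, min 34) -> median=33.5
Step 5: insert 24 -> lo=[8, 24, 33] (size 3, max 33) hi=[34, 47] (size 2, min 34) -> median=33
Step 6: insert 35 -> lo=[8, 24, 33] (size 3, max 33) hi=[34, 35, 47] (size 3, min 34) -> median=33.5
Step 7: insert 46 -> lo=[8, 24, 33, 34] (size 4, max 34) hi=[35, 46, 47] (size 3, min 35) -> median=34
Step 8: insert 42 -> lo=[8, 24, 33, 34] (size 4, max 34) hi=[35, 42, 46, 47] (size 4, min 35) -> median=34.5
Step 9: insert 15 -> lo=[8, 15, 24, 33, 34] (size 5, max 34) hi=[35, 42, 46, 47] (size 4, min 35) -> median=34
Step 10: insert 12 -> lo=[8, 12, 15, 24, 33] (size 5, max 33) hi=[34, 35, 42, 46, 47] (size 5, min 34) -> median=33.5
Step 11: insert 44 -> lo=[8, 12, 15, 24, 33, 34] (size 6, max 34) hi=[35, 42, 44, 46, 47] (size 5, min 35) -> median=34
Step 12: insert 49 -> lo=[8, 12, 15, 24, 33, 34] (size 6, max 34) hi=[35, 42, 44, 46, 47, 49] (size 6, min 35) -> median=34.5
Step 13: insert 19 -> lo=[8, 12, 15, 19, 24, 33, 34] (size 7, max 34) hi=[35, 42, 44, 46, 47, 49] (size 6, min 35) -> median=34
Step 14: insert 34 -> lo=[8, 12, 15, 19, 24, 33, 34] (size 7, max 34) hi=[34, 35, 42, 44, 46, 47, 49] (size 7, min 34) -> median=34

Answer: 34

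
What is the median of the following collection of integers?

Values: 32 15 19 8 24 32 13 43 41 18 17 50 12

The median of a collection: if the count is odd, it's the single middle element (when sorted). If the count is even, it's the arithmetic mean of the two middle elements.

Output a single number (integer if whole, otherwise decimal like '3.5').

Answer: 19

Derivation:
Step 1: insert 32 -> lo=[32] (size 1, max 32) hi=[] (size 0) -> median=32
Step 2: insert 15 -> lo=[15] (size 1, max 15) hi=[32] (size 1, min 32) -> median=23.5
Step 3: insert 19 -> lo=[15, 19] (size 2, max 19) hi=[32] (size 1, min 32) -> median=19
Step 4: insert 8 -> lo=[8, 15] (size 2, max 15) hi=[19, 32] (size 2, min 19) -> median=17
Step 5: insert 24 -> lo=[8, 15, 19] (size 3, max 19) hi=[24, 32] (size 2, min 24) -> median=19
Step 6: insert 32 -> lo=[8, 15, 19] (size 3, max 19) hi=[24, 32, 32] (size 3, min 24) -> median=21.5
Step 7: insert 13 -> lo=[8, 13, 15, 19] (size 4, max 19) hi=[24, 32, 32] (size 3, min 24) -> median=19
Step 8: insert 43 -> lo=[8, 13, 15, 19] (size 4, max 19) hi=[24, 32, 32, 43] (size 4, min 24) -> median=21.5
Step 9: insert 41 -> lo=[8, 13, 15, 19, 24] (size 5, max 24) hi=[32, 32, 41, 43] (size 4, min 32) -> median=24
Step 10: insert 18 -> lo=[8, 13, 15, 18, 19] (size 5, max 19) hi=[24, 32, 32, 41, 43] (size 5, min 24) -> median=21.5
Step 11: insert 17 -> lo=[8, 13, 15, 17, 18, 19] (size 6, max 19) hi=[24, 32, 32, 41, 43] (size 5, min 24) -> median=19
Step 12: insert 50 -> lo=[8, 13, 15, 17, 18, 19] (size 6, max 19) hi=[24, 32, 32, 41, 43, 50] (size 6, min 24) -> median=21.5
Step 13: insert 12 -> lo=[8, 12, 13, 15, 17, 18, 19] (size 7, max 19) hi=[24, 32, 32, 41, 43, 50] (size 6, min 24) -> median=19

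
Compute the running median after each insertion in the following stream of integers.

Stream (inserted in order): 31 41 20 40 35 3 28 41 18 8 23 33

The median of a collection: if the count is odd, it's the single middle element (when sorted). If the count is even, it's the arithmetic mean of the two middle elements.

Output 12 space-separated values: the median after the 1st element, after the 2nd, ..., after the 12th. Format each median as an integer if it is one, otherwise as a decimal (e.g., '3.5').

Step 1: insert 31 -> lo=[31] (size 1, max 31) hi=[] (size 0) -> median=31
Step 2: insert 41 -> lo=[31] (size 1, max 31) hi=[41] (size 1, min 41) -> median=36
Step 3: insert 20 -> lo=[20, 31] (size 2, max 31) hi=[41] (size 1, min 41) -> median=31
Step 4: insert 40 -> lo=[20, 31] (size 2, max 31) hi=[40, 41] (size 2, min 40) -> median=35.5
Step 5: insert 35 -> lo=[20, 31, 35] (size 3, max 35) hi=[40, 41] (size 2, min 40) -> median=35
Step 6: insert 3 -> lo=[3, 20, 31] (size 3, max 31) hi=[35, 40, 41] (size 3, min 35) -> median=33
Step 7: insert 28 -> lo=[3, 20, 28, 31] (size 4, max 31) hi=[35, 40, 41] (size 3, min 35) -> median=31
Step 8: insert 41 -> lo=[3, 20, 28, 31] (size 4, max 31) hi=[35, 40, 41, 41] (size 4, min 35) -> median=33
Step 9: insert 18 -> lo=[3, 18, 20, 28, 31] (size 5, max 31) hi=[35, 40, 41, 41] (size 4, min 35) -> median=31
Step 10: insert 8 -> lo=[3, 8, 18, 20, 28] (size 5, max 28) hi=[31, 35, 40, 41, 41] (size 5, min 31) -> median=29.5
Step 11: insert 23 -> lo=[3, 8, 18, 20, 23, 28] (size 6, max 28) hi=[31, 35, 40, 41, 41] (size 5, min 31) -> median=28
Step 12: insert 33 -> lo=[3, 8, 18, 20, 23, 28] (size 6, max 28) hi=[31, 33, 35, 40, 41, 41] (size 6, min 31) -> median=29.5

Answer: 31 36 31 35.5 35 33 31 33 31 29.5 28 29.5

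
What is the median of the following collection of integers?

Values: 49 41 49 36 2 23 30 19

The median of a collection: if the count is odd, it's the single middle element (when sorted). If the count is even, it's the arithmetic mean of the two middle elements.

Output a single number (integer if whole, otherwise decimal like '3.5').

Answer: 33

Derivation:
Step 1: insert 49 -> lo=[49] (size 1, max 49) hi=[] (size 0) -> median=49
Step 2: insert 41 -> lo=[41] (size 1, max 41) hi=[49] (size 1, min 49) -> median=45
Step 3: insert 49 -> lo=[41, 49] (size 2, max 49) hi=[49] (size 1, min 49) -> median=49
Step 4: insert 36 -> lo=[36, 41] (size 2, max 41) hi=[49, 49] (size 2, min 49) -> median=45
Step 5: insert 2 -> lo=[2, 36, 41] (size 3, max 41) hi=[49, 49] (size 2, min 49) -> median=41
Step 6: insert 23 -> lo=[2, 23, 36] (size 3, max 36) hi=[41, 49, 49] (size 3, min 41) -> median=38.5
Step 7: insert 30 -> lo=[2, 23, 30, 36] (size 4, max 36) hi=[41, 49, 49] (size 3, min 41) -> median=36
Step 8: insert 19 -> lo=[2, 19, 23, 30] (size 4, max 30) hi=[36, 41, 49, 49] (size 4, min 36) -> median=33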